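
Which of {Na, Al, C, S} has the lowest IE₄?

IE_4 is the cost of taking one more electron from the +3 cation: Na³⁺ is already 2 electrons into the core; Al³⁺ is the bare [Ne] core; C³⁺ still has 1 valence electron; S³⁺ still has 3 valence electrons.
Pulling an electron out of a noble-gas core costs far more than removing a remaining valence electron, so Na and Al sit at the high end of IE_4.
Valence configurations: C³⁺ [He]2s¹, S³⁺ [Ne]3s²3p¹.
Tabulated IE_4 (kJ/mol): Na 9543, Al 11577, C 6223, S 4556.
Overall IE_4 order: S < C < Na < Al.

S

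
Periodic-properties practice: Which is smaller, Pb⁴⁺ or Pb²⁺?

Pb⁴⁺

Both ions have Z = 82 protons, but Pb⁴⁺ has lost more electrons, so its remaining electrons feel a larger effective nuclear charge per electron and are pulled in more tightly.
Higher positive charge → smaller ion, so Pb²⁺ > Pb⁴⁺.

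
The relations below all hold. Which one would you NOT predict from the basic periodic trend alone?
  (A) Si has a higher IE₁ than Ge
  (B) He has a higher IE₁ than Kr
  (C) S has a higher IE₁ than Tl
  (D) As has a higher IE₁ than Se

The general trend: IE₁ increases across a period and decreases down a group.
(A) Si (period 3, group 14) vs Ge (period 4, group 14): the stated order agrees with the simple trend.
(B) He (period 1, group 18) vs Kr (period 4, group 18): the stated order agrees with the simple trend.
(C) S (period 3, group 16) vs Tl (period 6, group 13): the stated order agrees with the simple trend.
(D) As (period 4, group 15) vs Se (period 4, group 16): the stated order contradicts the simple trend.
The exception is (D): Se (4p⁴) ionizes more easily than half-filled As (4p³).

(D)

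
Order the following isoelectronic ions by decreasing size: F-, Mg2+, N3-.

N3-, F-, Mg2+

All of these have 10 electrons, so size is governed by nuclear charge alone: the more protons, the stronger the pull on the same electron cloud, and the smaller the ion.
Nuclear charges: Mg2+ (Z=12), F- (Z=9), N3- (Z=7).
Largest to smallest: N3- > F- > Mg2+.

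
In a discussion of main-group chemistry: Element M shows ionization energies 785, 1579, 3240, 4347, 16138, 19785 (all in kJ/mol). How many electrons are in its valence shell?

4

Look for the largest jump between consecutive ionization energies: IE5/IE4 ≈ 3.7, far larger than any earlier ratio.
That jump marks the point where a core electron is being removed. So the atom has 4 valence electrons.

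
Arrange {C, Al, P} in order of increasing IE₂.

Al < P < C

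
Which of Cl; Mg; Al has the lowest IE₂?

Mg

After 1 electron has been removed, what remains? Cl⁺ still has 6 valence electrons; Mg⁺ still has 1 valence electron; Al⁺ still has 2 valence electrons.
All are still removing valence electrons, so compare the +1 ions as you would atoms: IE_2 generally rises across a period (higher Z_eff) and falls down a group (larger shell), subject to the usual subshell exceptions.
Valence configurations: Cl⁺ [Ne]3s²3p⁴, Mg⁺ [Ne]3s¹, Al⁺ [Ne]3s².
Approximate IE_2 values (kJ/mol): Cl 2298, Mg 1451, Al 1817.
Overall IE_2 order: Mg < Al < Cl.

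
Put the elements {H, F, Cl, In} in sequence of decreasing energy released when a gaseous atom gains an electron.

Cl > F > H > In

H is in period 1, group 1; F is in period 2, group 17; Cl is in period 3, group 17; In is in period 5, group 13.
Adding an electron releases more energy for atoms nearer the top right (short of the noble gases).
Neither a single period nor a single group — weigh both effects.
H > In: the two effects oppose for this pair; the down-group effect wins (73 vs 29 kJ/mol).
F > H: the two effects oppose for this pair; the across-period effect wins (328 vs 73 kJ/mol).
Cl > F: this pair runs against the simple trend — see the exception note.
Note the exception: Cl has a higher electron affinity than F, contrary to the simple trend — F's small 2p subshell makes the incoming electron feel strong e⁻–e⁻ repulsion, so Cl actually releases more energy on gaining an electron.
For reference (kJ/mol): H 73, F 328, Cl 349, In 29.
So from highest to lowest: Cl > F > H > In.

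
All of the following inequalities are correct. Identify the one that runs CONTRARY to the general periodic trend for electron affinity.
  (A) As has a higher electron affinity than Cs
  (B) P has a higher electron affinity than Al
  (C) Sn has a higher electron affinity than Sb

The general trend: electron affinity increases across a period and decreases down a group.
(A) As (period 4, group 15) vs Cs (period 6, group 1): the stated order agrees with the simple trend.
(B) P (period 3, group 15) vs Al (period 3, group 13): the stated order agrees with the simple trend.
(C) Sn (period 5, group 14) vs Sb (period 5, group 15): the stated order contradicts the simple trend.
The exception is (C): adding an electron to Sb's half-filled 5p³ is unfavourable, so Sn has the more exothermic EA.

(C)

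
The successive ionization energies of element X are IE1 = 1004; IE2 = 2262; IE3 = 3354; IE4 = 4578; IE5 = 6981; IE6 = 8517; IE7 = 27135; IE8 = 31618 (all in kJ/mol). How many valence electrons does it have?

Look for the largest jump between consecutive ionization energies: IE7/IE6 ≈ 3.2, far larger than any earlier ratio.
That jump marks the point where a core electron is being removed. So the atom has 6 valence electrons.

6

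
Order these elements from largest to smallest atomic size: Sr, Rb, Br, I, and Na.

Rb, Sr, Na, I, Br

Radius decreases left→right (rising Z_eff, same n) and increases top→bottom (higher n).
Neither a single period nor a single group — weigh both effects.
I > Br: I sits below Br in group 17, so the down-group effect alone puts I larger.
Na > I: period and group pull opposite ways; the across-period shift dominates (155 vs 133 pm).
Sr > Na: period and group pull opposite ways; the down-group shift dominates (185 vs 155 pm).
Rb > Sr: both are in period 5; the period trend gives Rb the larger value.
Tabulated atomic radius (pm): Na 155, Br 114, Rb 210, Sr 185, I 133.
So from largest to smallest: Rb > Sr > Na > I > Br.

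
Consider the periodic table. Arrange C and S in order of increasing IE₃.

S, C

The third ionization energy removes an electron from the +2 ion. For each element: C²⁺ still has 2 valence electrons; S²⁺ still has 4 valence electrons.
All are still removing valence electrons, so compare the +2 ions as you would atoms: IE_3 generally rises across a period (higher Z_eff) and falls down a group (larger shell), subject to the usual subshell exceptions.
Valence configurations: C²⁺ [He]2s², S²⁺ [Ne]3s²3p².
Approximate IE_3 values (kJ/mol): C 4620, S 3357.
Hence IE_3: S < C.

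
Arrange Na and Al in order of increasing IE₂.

Al < Na

The second ionization energy removes an electron from the +1 ion. For each element: Na⁺ is the bare [Ne] core; Al⁺ still has 2 valence electrons.
Pulling an electron out of a noble-gas core costs far more than removing a remaining valence electron, so Na sits at the high end of IE_2.
Approximate IE_2 values (kJ/mol): Na 4562, Al 1817.
Putting it together, IE_2: Al < Na.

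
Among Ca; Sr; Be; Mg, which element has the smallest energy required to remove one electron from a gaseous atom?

Be is in period 2, group 2; Mg is in period 3, group 2; Ca is in period 4, group 2; Sr is in period 5, group 2.
IE₁ increases left→right with effective nuclear charge and decreases top→bottom as the valence shell moves farther out.
All are in group 2, so first ionization energy increases up the group.
The smallest energy required to remove one electron from a gaseous atom among these belongs to Sr.

Sr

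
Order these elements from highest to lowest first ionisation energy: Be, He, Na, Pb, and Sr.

He is in period 1, group 18; Be is in period 2, group 2; Na is in period 3, group 1; Sr is in period 5, group 2; Pb is in period 6, group 14.
IE₁ increases left→right with effective nuclear charge and decreases top→bottom as the valence shell moves farther out.
Neither a single period nor a single group — weigh both effects.
Sr > Na: the two effects oppose for this pair; the across-period effect wins (550 vs 496 kJ/mol).
Pb > Sr: period and group pull opposite ways; the across-period shift dominates (716 vs 550 kJ/mol).
Be > Pb: period and group pull opposite ways; the down-group shift dominates (900 vs 716 kJ/mol).
He > Be: relative to Be, both the across-period and down-group shifts push He's first ionization energy up.
For reference (kJ/mol): He 2372, Be 900, Na 496, Sr 550, Pb 716.
So from highest to lowest: He > Be > Pb > Sr > Na.

He > Be > Pb > Sr > Na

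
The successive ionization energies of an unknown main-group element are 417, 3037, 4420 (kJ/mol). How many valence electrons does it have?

1

Look for the largest jump between consecutive ionization energies: IE2/IE1 ≈ 7.3, far larger than any earlier ratio.
That jump marks the point where a core electron is being removed. So the atom has 1 valence electron.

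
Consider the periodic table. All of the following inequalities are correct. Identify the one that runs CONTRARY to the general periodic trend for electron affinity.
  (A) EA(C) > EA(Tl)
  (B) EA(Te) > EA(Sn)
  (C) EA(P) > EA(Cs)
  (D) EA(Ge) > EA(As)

(D)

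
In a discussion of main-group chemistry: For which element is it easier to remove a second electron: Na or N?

N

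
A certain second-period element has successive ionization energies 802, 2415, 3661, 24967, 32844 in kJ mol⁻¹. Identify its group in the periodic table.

Group 13

Look for the largest jump between consecutive ionization energies: IE4/IE3 ≈ 6.8, far larger than any earlier ratio.
That jump marks the point where a core electron is being removed. So the atom has 3 valence electrons.
A main-group element with 3 valence electrons is in group 13.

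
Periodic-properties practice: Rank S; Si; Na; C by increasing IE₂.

The second ionization energy removes an electron from the +1 ion. For each element: S⁺ still has 5 valence electrons; Si⁺ still has 3 valence electrons; Na⁺ is the bare [Ne] core; C⁺ still has 3 valence electrons.
Core electrons are held far more tightly than valence electrons, so Na tops the IE_2 order.
Valence configurations: S⁺ [Ne]3s²3p³, Si⁺ [Ne]3s²3p¹, C⁺ [He]2s²2p¹.
Tabulated IE_2 (kJ/mol): S 2252, Si 1577, Na 4562, C 2353.
Overall IE_2 order: Si < S < C < Na.

Si < S < C < Na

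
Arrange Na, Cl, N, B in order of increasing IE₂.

After 1 electron has been removed, what remains? Na⁺ is the bare [Ne] core; Cl⁺ still has 6 valence electrons; N⁺ still has 4 valence electrons; B⁺ still has 2 valence electrons.
Core electrons are held far more tightly than valence electrons, so Na tops the IE_2 order.
Valence configurations: Cl⁺ [Ne]3s²3p⁴, N⁺ [He]2s²2p², B⁺ [He]2s².
The numbers (kJ/mol): Na 4562, Cl 2298, N 2856, B 2427.
So the second ionization energies run Cl < B < N < Na.

Cl, B, N, Na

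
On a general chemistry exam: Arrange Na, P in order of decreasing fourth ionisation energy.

Na > P

Consider each +3 ion: Na³⁺ is already 2 electrons into the core; P³⁺ still has 2 valence electrons.
Pulling an electron out of a noble-gas core costs far more than removing a remaining valence electron, so Na sits at the high end of IE_4.
Approximate IE_4 values (kJ/mol): Na 9543, P 4964.
Putting it together, IE_4: P < Na.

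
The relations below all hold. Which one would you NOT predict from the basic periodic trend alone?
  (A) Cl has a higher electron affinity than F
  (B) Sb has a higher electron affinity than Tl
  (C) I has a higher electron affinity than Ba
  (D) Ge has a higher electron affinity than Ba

(A)

The general trend: electron affinity increases across a period and decreases down a group.
(A) Cl (period 3, group 17) vs F (period 2, group 17): the stated order contradicts the simple trend.
(B) Sb (period 5, group 15) vs Tl (period 6, group 13): the stated order agrees with the simple trend.
(C) I (period 5, group 17) vs Ba (period 6, group 2): the stated order agrees with the simple trend.
(D) Ge (period 4, group 14) vs Ba (period 6, group 2): the stated order agrees with the simple trend.
The exception is (A): F's small 2p subshell makes the incoming electron feel strong e⁻–e⁻ repulsion, so Cl actually releases more energy on gaining an electron.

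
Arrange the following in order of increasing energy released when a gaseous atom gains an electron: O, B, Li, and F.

B < Li < O < F

Li is in period 2, group 1; B is in period 2, group 13; O is in period 2, group 16; F is in period 2, group 17.
EA tends to increase across a period and decrease down a group, though the pattern is less regular than for IE or radius.
All lie in period 2; the across-period trend (electron affinity increases left to right) applies, with the exception below.
Note the exception: Li has a higher electron affinity than B, contrary to the simple trend — B's ns²np¹ configuration gives only a small electron affinity — the sparsely filled np subshell binds an added electron weakly.
Approximate values (kJ/mol): Li 60, B 27, O 141, F 328.
So from lowest to highest: B < Li < O < F.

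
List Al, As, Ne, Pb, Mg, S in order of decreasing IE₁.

Ne is in period 2, group 18; Mg is in period 3, group 2; Al is in period 3, group 13; S is in period 3, group 16; As is in period 4, group 15; Pb is in period 6, group 14.
Removing the outermost electron gets harder across a period and easier down a group.
Here both period and group differ, so the two effects have to be weighed against each other.
Pb > Al: period and group pull opposite ways; the across-period shift dominates (716 vs 578 kJ/mol).
Mg > Pb: the two effects oppose for this pair; the down-group effect wins (738 vs 716 kJ/mol).
As > Mg: period and group pull opposite ways; the across-period shift dominates (947 vs 738 kJ/mol).
S > As: relative to As, both the across-period and down-group shifts push S's first ionization energy up.
Ne > S: both effects reinforce here, so Ne is clearly the higher of the two.
Note the exception: Mg has a higher first ionization energy than Al, contrary to the simple trend — Al's single 3p electron is easier to remove than one from Mg's filled 3s².
Tabulated first ionization energy (kJ/mol): Ne 2081, Mg 738, Al 578, S 1000, As 947, Pb 716.
So from highest to lowest: Ne > S > As > Mg > Pb > Al.

Ne > S > As > Mg > Pb > Al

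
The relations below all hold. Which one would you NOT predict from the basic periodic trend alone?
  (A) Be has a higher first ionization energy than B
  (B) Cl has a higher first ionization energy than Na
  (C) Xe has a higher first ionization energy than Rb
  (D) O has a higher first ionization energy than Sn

The general trend: first ionization energy increases across a period and decreases down a group.
(A) Be (period 2, group 2) vs B (period 2, group 13): the stated order contradicts the simple trend.
(B) Cl (period 3, group 17) vs Na (period 3, group 1): the stated order agrees with the simple trend.
(C) Xe (period 5, group 18) vs Rb (period 5, group 1): the stated order agrees with the simple trend.
(D) O (period 2, group 16) vs Sn (period 5, group 14): the stated order agrees with the simple trend.
The exception is (A): removing B's lone 2p electron is easier than breaking Be's filled 2s².

(A)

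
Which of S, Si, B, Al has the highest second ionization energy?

B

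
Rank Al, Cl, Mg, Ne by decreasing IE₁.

Ne, Cl, Mg, Al

IE₁ increases left→right with effective nuclear charge and decreases top→bottom as the valence shell moves farther out.
Neither a single period nor a single group — weigh both effects.
Mg > Al: this pair runs against the simple trend — see the exception note.
Cl > Mg: both are in period 3; the period trend gives Cl the larger value.
Ne > Cl: relative to Cl, both the across-period and down-group shifts push Ne's first ionization energy up.
Note the exception: Mg has a higher first ionization energy than Al, contrary to the simple trend — Al's single 3p electron is easier to remove than one from Mg's filled 3s².
Approximate values (kJ/mol): Ne 2081, Mg 738, Al 578, Cl 1251.
So from highest to lowest: Ne > Cl > Mg > Al.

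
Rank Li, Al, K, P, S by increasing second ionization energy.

Al, P, S, K, Li

Consider each +1 ion: Li⁺ is the bare [He] core; Al⁺ still has 2 valence electrons; K⁺ is the bare [Ar] core; P⁺ still has 4 valence electrons; S⁺ still has 5 valence electrons.
Core electrons are held far more tightly than valence electrons, so K and Li top the IE_2 order.
Valence configurations: Al⁺ [Ne]3s², P⁺ [Ne]3s²3p², S⁺ [Ne]3s²3p³.
The numbers (kJ/mol): Li 7298, Al 1817, K 3052, P 1907, S 2252.
Hence IE_2: Al < P < S < K < Li.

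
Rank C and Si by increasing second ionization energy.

Si < C

Consider each +1 ion: C⁺ still has 3 valence electrons; Si⁺ still has 3 valence electrons.
All are still removing valence electrons, so compare the +1 ions as you would atoms: IE_2 generally rises across a period (higher Z_eff) and falls down a group (larger shell), subject to the usual subshell exceptions.
Valence configurations: C⁺ [He]2s²2p¹, Si⁺ [Ne]3s²3p¹.
The numbers (kJ/mol): C 2353, Si 1577.
Hence IE_2: Si < C.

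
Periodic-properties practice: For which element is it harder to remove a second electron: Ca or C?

C

Consider each +1 ion: Ca⁺ still has 1 valence electron; C⁺ still has 3 valence electrons.
All are still removing valence electrons, so compare the +1 ions as you would atoms: IE_2 generally rises across a period (higher Z_eff) and falls down a group (larger shell), subject to the usual subshell exceptions.
Valence configurations: Ca⁺ [Ar]4s¹, C⁺ [He]2s²2p¹.
Approximate IE_2 values (kJ/mol): Ca 1145, C 2353.
Hence IE_2: Ca < C.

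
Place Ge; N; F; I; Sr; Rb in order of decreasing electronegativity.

EN rises left→right (higher Z_eff, smaller atoms) and falls top→bottom (larger, more shielded atoms).
These span different periods and groups, so the two trends combine.
Sr > Rb: both are in period 5; the period trend gives Sr the larger value.
Ge > Sr: both effects reinforce here, so Ge is clearly the higher of the two.
I > Ge: the two effects oppose for this pair; the across-period effect wins (2.66 vs 2.01).
N > I: period and group pull opposite ways; the down-group shift dominates (3.04 vs 2.66).
F > N: both are in period 2; the period trend gives F the larger value.
Approximate values (Pauling): N 3.04, F 3.98, Ge 2.01, Rb 0.82, Sr 0.95, I 2.66.
So from highest to lowest: F > N > I > Ge > Sr > Rb.

F > N > I > Ge > Sr > Rb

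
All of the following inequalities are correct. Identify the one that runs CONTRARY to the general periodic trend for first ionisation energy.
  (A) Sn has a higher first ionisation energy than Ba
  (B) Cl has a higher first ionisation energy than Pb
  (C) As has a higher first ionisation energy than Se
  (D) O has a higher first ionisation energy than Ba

(C)

The general trend: first ionisation energy increases across a period and decreases down a group.
(A) Sn (period 5, group 14) vs Ba (period 6, group 2): the stated order agrees with the simple trend.
(B) Cl (period 3, group 17) vs Pb (period 6, group 14): the stated order agrees with the simple trend.
(C) As (period 4, group 15) vs Se (period 4, group 16): the stated order contradicts the simple trend.
(D) O (period 2, group 16) vs Ba (period 6, group 2): the stated order agrees with the simple trend.
The exception is (C): Se (4p⁴) ionizes more easily than half-filled As (4p³).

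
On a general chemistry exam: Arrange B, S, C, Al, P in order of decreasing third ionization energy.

C > B > S > P > Al

IE_3 is the cost of taking one more electron from the +2 cation: B²⁺ still has 1 valence electron; S²⁺ still has 4 valence electrons; C²⁺ still has 2 valence electrons; Al²⁺ still has 1 valence electron; P²⁺ still has 3 valence electrons.
All are still removing valence electrons, so compare the +2 ions as you would atoms: IE_3 generally rises across a period (higher Z_eff) and falls down a group (larger shell), subject to the usual subshell exceptions.
Valence configurations: B²⁺ [He]2s¹, S²⁺ [Ne]3s²3p², C²⁺ [He]2s², Al²⁺ [Ne]3s¹, P²⁺ [Ne]3s²3p¹.
The numbers (kJ/mol): B 3660, S 3357, C 4620, Al 2745, P 2914.
Hence IE_3: Al < P < S < B < C.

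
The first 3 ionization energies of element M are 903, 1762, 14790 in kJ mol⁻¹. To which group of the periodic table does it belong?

Look for the largest jump between consecutive ionization energies: IE3/IE2 ≈ 8.4, far larger than any earlier ratio.
That jump marks the point where a core electron is being removed. So the atom has 2 valence electrons.
A main-group element with 2 valence electrons is in group 2.

Group 2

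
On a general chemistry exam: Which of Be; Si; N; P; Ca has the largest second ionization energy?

N

Consider each +1 ion: Be⁺ still has 1 valence electron; Si⁺ still has 3 valence electrons; N⁺ still has 4 valence electrons; P⁺ still has 4 valence electrons; Ca⁺ still has 1 valence electron.
All are still removing valence electrons, so compare the +1 ions as you would atoms: IE_2 generally rises across a period (higher Z_eff) and falls down a group (larger shell), subject to the usual subshell exceptions.
Valence configurations: Be⁺ [He]2s¹, Si⁺ [Ne]3s²3p¹, N⁺ [He]2s²2p², P⁺ [Ne]3s²3p², Ca⁺ [Ar]4s¹.
Approximate IE_2 values (kJ/mol): Be 1757, Si 1577, N 2856, P 1907, Ca 1145.
So the second ionization energies run Ca < Si < Be < P < N.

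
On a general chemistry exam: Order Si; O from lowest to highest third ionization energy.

Si, O

Consider each +2 ion: Si²⁺ still has 2 valence electrons; O²⁺ still has 4 valence electrons.
All are still removing valence electrons, so compare the +2 ions as you would atoms: IE_3 generally rises across a period (higher Z_eff) and falls down a group (larger shell), subject to the usual subshell exceptions.
Valence configurations: Si²⁺ [Ne]3s², O²⁺ [He]2s²2p².
The numbers (kJ/mol): Si 3232, O 5300.
Overall IE_3 order: Si < O.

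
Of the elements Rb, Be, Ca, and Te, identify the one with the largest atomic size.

Rb

Be is in period 2, group 2; Ca is in period 4, group 2; Rb is in period 5, group 1; Te is in period 5, group 16.
Moving right in a period, electrons are added to the same shell under a stronger nuclear pull, so atoms get smaller; moving down, a new shell is opened and atoms get larger.
Neither a single period nor a single group — weigh both effects.
Te > Be: period and group pull opposite ways; the down-group shift dominates (136 vs 102 pm).
Ca > Te: the two effects oppose for this pair; the across-period effect wins (171 vs 136 pm).
Rb > Ca: both effects reinforce here, so Rb is clearly the larger of the two.
Approximate values (pm): Be 102, Ca 171, Rb 210, Te 136.
The largest atomic size among these belongs to Rb.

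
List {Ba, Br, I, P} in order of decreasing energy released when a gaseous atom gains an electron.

Atoms with high Z_eff and room in the valence shell (especially the halogens) have the most exothermic electron affinities.
These span different periods and groups, so the two trends combine.
P > Ba: both effects reinforce here, so P is clearly the higher of the two.
I > P: the two effects oppose for this pair; the across-period effect wins (295 vs 72 kJ/mol).
Br > I: they share group 17; the group trend gives Br the larger value.
For reference (kJ/mol): P 72, Br 325, I 295, Ba 14.
So from highest to lowest: Br > I > P > Ba.

Br, I, P, Ba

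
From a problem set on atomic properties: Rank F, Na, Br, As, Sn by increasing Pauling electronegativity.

Atoms toward the upper right of the periodic table pull bonding electrons most strongly.
These span different periods and groups, so the two trends combine.
Sn > Na: the two effects oppose for this pair; the across-period effect wins (1.96 vs 0.93).
As > Sn: relative to Sn, both the across-period and down-group shifts push As's electronegativity up.
Br > As: both are in period 4; the period trend gives Br the larger value.
F > Br: they share group 17; the group trend gives F the larger value.
For reference (Pauling): F 3.98, Na 0.93, As 2.18, Br 2.96, Sn 1.96.
So from lowest to highest: Na < Sn < As < Br < F.

Na < Sn < As < Br < F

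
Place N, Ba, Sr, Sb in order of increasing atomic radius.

N is in period 2, group 15; Sr is in period 5, group 2; Sb is in period 5, group 15; Ba is in period 6, group 2.
Atomic radius shrinks across a period as nuclear charge pulls the same shell inward, and grows down a group as new shells are added.
Here both period and group differ, so the two effects have to be weighed against each other.
Sb > N: Sb sits below N in group 15, so the down-group effect alone puts Sb larger.
Sr > Sb: Sr lies to the left of Sb in period 5, so the across-period effect alone puts Sr larger.
Ba > Sr: Ba sits below Sr in group 2, so the down-group effect alone puts Ba larger.
For reference (pm): N 71, Sr 185, Sb 140, Ba 196.
So from smallest to largest: N < Sb < Sr < Ba.

N, Sb, Sr, Ba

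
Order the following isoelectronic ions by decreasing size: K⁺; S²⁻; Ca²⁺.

S²⁻ > K⁺ > Ca²⁺

All of these have 18 electrons, so size is governed by nuclear charge alone: the more protons, the stronger the pull on the same electron cloud, and the smaller the ion.
Nuclear charges: Ca²⁺ (Z=20), K⁺ (Z=19), S²⁻ (Z=16).
Largest to smallest: S²⁻ > K⁺ > Ca²⁺.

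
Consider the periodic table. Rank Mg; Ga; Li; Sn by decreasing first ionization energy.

Mg > Sn > Ga > Li

Removing the outermost electron gets harder across a period and easier down a group.
These sit on a diagonal, where the across-period and down-group effects partly cancel.
Ga > Li: period and group pull opposite ways; the across-period shift dominates (579 vs 520 kJ/mol).
Sn > Ga: the two effects oppose for this pair; the across-period effect wins (709 vs 579 kJ/mol).
Mg > Sn: period and group pull opposite ways; the down-group shift dominates (738 vs 709 kJ/mol).
Tabulated first ionization energy (kJ/mol): Li 520, Mg 738, Ga 579, Sn 709.
So from highest to lowest: Mg > Sn > Ga > Li.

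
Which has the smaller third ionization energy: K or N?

The third ionization energy removes an electron from the +2 ion. For each element: K²⁺ is already 1 electron into the core; N²⁺ still has 3 valence electrons.
Usually core removal costs more than valence removal, but here the competition is close: a tightly held n=2 valence electron can cost more to remove than an n=3 core electron, so the actual values have to decide it.
The numbers (kJ/mol): K 4420, N 4578.
Hence IE_3: K < N.

K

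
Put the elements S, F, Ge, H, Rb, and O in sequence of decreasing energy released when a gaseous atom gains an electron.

F, S, O, Ge, H, Rb

Atoms with high Z_eff and room in the valence shell (especially the halogens) have the most exothermic electron affinities.
Here both period and group differ, so the two effects have to be weighed against each other.
H > Rb: they share group 1; the group trend gives H the larger value.
Ge > H: period and group pull opposite ways; the across-period shift dominates (119 vs 73 kJ/mol).
O > Ge: relative to Ge, both the across-period and down-group shifts push O's electron affinity up.
S > O: this pair runs against the simple trend — see the exception note.
F > S: both effects reinforce here, so F is clearly the higher of the two.
Note the exception: S has a higher electron affinity than O, contrary to the simple trend — the compact 2p subshell of O repels the added electron more than S's larger 3p does.
Approximate values (kJ/mol): H 73, O 141, F 328, S 200, Ge 119, Rb 47.
So from highest to lowest: F > S > O > Ge > H > Rb.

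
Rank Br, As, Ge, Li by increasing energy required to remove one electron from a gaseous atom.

Li < Ge < As < Br

IE₁ increases left→right with effective nuclear charge and decreases top→bottom as the valence shell moves farther out.
These span different periods and groups, so the two trends combine.
Ge > Li: period and group pull opposite ways; the across-period shift dominates (762 vs 520 kJ/mol).
As > Ge: both are in period 4; the period trend gives As the larger value.
Br > As: both are in period 4; the period trend gives Br the larger value.
Approximate values (kJ/mol): Li 520, Ge 762, As 947, Br 1140.
So from lowest to highest: Li < Ge < As < Br.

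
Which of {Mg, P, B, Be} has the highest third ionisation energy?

The third ionization energy removes an electron from the +2 ion. For each element: Mg²⁺ is the bare [Ne] core; P²⁺ still has 3 valence electrons; B²⁺ still has 1 valence electron; Be²⁺ is the bare [He] core.
Pulling an electron out of a noble-gas core costs far more than removing a remaining valence electron, so Mg and Be sit at the high end of IE_3.
Valence configurations: P²⁺ [Ne]3s²3p¹, B²⁺ [He]2s¹.
The numbers (kJ/mol): Mg 7733, P 2914, B 3660, Be 14849.
So the third ionization energies run P < B < Mg < Be.

Be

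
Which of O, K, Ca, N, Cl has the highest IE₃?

IE_3 is the cost of taking one more electron from the +2 cation: O²⁺ still has 4 valence electrons; K²⁺ is already 1 electron into the core; Ca²⁺ is the bare [Ar] core; N²⁺ still has 3 valence electrons; Cl²⁺ still has 5 valence electrons.
Usually core removal costs more than valence removal, but here the competition is close: a tightly held n=2 valence electron can cost more to remove than an n=3 core electron, so the actual values have to decide it.
Valence configurations: O²⁺ [He]2s²2p², N²⁺ [He]2s²2p¹, Cl²⁺ [Ne]3s²3p³.
The numbers (kJ/mol): O 5300, K 4420, Ca 4912, N 4578, Cl 3822.
Hence IE_3: Cl < K < N < Ca < O.

O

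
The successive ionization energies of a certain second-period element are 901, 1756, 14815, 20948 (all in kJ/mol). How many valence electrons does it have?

2

Look for the largest jump between consecutive ionization energies: IE3/IE2 ≈ 8.4, far larger than any earlier ratio.
That jump marks the point where a core electron is being removed. So the atom has 2 valence electrons.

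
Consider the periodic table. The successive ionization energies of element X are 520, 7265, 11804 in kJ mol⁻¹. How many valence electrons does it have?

Look for the largest jump between consecutive ionization energies: IE2/IE1 ≈ 14.0, far larger than any earlier ratio.
That jump marks the point where a core electron is being removed. So the atom has 1 valence electron.

1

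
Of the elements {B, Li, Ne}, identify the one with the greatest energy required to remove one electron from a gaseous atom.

Ne

Li is in period 2, group 1; B is in period 2, group 13; Ne is in period 2, group 18.
Across a period the outer electron is held more tightly (higher IE₁); down a group it sits in a higher shell, more shielded, and comes off more easily.
All lie in period 2, so first ionization energy increases left to right.
The greatest energy required to remove one electron from a gaseous atom among these belongs to Ne.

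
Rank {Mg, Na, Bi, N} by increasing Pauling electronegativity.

Electronegativity increases across a period and decreases down a group, tracking effective nuclear charge and atomic size.
These span different periods and groups, so the two trends combine.
Mg > Na: Mg lies to the right of Na in period 3, so the across-period effect alone puts Mg higher.
Bi > Mg: period and group pull opposite ways; the across-period shift dominates (2.02 vs 1.31).
N > Bi: they share group 15; the group trend gives N the larger value.
For reference (Pauling): N 3.04, Na 0.93, Mg 1.31, Bi 2.02.
So from lowest to highest: Na < Mg < Bi < N.

Na < Mg < Bi < N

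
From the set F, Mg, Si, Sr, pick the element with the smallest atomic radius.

F is in period 2, group 17; Mg is in period 3, group 2; Si is in period 3, group 14; Sr is in period 5, group 2.
Moving right in a period, electrons are added to the same shell under a stronger nuclear pull, so atoms get smaller; moving down, a new shell is opened and atoms get larger.
Neither a single period nor a single group — weigh both effects.
Si > F: both effects reinforce here, so Si is clearly the larger of the two.
Mg > Si: both are in period 3; the period trend gives Mg the larger value.
Sr > Mg: Sr sits below Mg in group 2, so the down-group effect alone puts Sr larger.
Approximate values (pm): F 64, Mg 139, Si 116, Sr 185.
The smallest atomic radius among these belongs to F.

F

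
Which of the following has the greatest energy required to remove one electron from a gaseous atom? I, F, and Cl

F is in period 2, group 17; Cl is in period 3, group 17; I is in period 5, group 17.
Removing the outermost electron gets harder across a period and easier down a group.
All are in group 17, so first ionization energy increases up the group.
The greatest energy required to remove one electron from a gaseous atom among these belongs to F.

F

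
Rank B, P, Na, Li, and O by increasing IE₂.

P, B, O, Na, Li

Consider each +1 ion: B⁺ still has 2 valence electrons; P⁺ still has 4 valence electrons; Na⁺ is the bare [Ne] core; Li⁺ is the bare [He] core; O⁺ still has 5 valence electrons.
Breaking into a closed-shell core is much more expensive than removing a leftover valence electron — Na and Li have the largest IE_2 here.
Valence configurations: B⁺ [He]2s², P⁺ [Ne]3s²3p², O⁺ [He]2s²2p³.
Tabulated IE_2 (kJ/mol): B 2427, P 1907, Na 4562, Li 7298, O 3388.
Overall IE_2 order: P < B < O < Na < Li.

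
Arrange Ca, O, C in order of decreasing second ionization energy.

O > C > Ca

The second ionization energy removes an electron from the +1 ion. For each element: Ca⁺ still has 1 valence electron; O⁺ still has 5 valence electrons; C⁺ still has 3 valence electrons.
All are still removing valence electrons, so compare the +1 ions as you would atoms: IE_2 generally rises across a period (higher Z_eff) and falls down a group (larger shell), subject to the usual subshell exceptions.
Valence configurations: Ca⁺ [Ar]4s¹, O⁺ [He]2s²2p³, C⁺ [He]2s²2p¹.
Tabulated IE_2 (kJ/mol): Ca 1145, O 3388, C 2353.
So the second ionization energies run Ca < C < O.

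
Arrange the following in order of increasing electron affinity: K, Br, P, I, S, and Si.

K, P, Si, S, I, Br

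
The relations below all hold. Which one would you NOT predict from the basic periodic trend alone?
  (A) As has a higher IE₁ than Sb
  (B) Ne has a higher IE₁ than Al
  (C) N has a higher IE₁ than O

The general trend: IE₁ increases across a period and decreases down a group.
(A) As (period 4, group 15) vs Sb (period 5, group 15): the stated order agrees with the simple trend.
(B) Ne (period 2, group 18) vs Al (period 3, group 13): the stated order agrees with the simple trend.
(C) N (period 2, group 15) vs O (period 2, group 16): the stated order contradicts the simple trend.
The exception is (C): pairing an electron in O's 2p⁴ costs repulsion energy, so O ionizes more easily than half-filled N (2p³).

(C)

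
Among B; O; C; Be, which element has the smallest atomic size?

O

Be is in period 2, group 2; B is in period 2, group 13; C is in period 2, group 14; O is in period 2, group 16.
Moving right in a period, electrons are added to the same shell under a stronger nuclear pull, so atoms get smaller; moving down, a new shell is opened and atoms get larger.
All lie in period 2, so atomic radius increases right to left.
The smallest atomic size among these belongs to O.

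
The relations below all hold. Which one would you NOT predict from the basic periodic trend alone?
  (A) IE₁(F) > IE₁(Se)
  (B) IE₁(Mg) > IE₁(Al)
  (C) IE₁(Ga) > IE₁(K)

The general trend: first ionisation energy increases across a period and decreases down a group.
(A) F (period 2, group 17) vs Se (period 4, group 16): the stated order agrees with the simple trend.
(B) Mg (period 3, group 2) vs Al (period 3, group 13): the stated order contradicts the simple trend.
(C) Ga (period 4, group 13) vs K (period 4, group 1): the stated order agrees with the simple trend.
The exception is (B): Al's single 3p electron is easier to remove than one from Mg's filled 3s².

(B)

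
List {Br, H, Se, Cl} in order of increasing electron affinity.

H is in period 1, group 1; Cl is in period 3, group 17; Se is in period 4, group 16; Br is in period 4, group 17.
Atoms with high Z_eff and room in the valence shell (especially the halogens) have the most exothermic electron affinities.
Neither a single period nor a single group — weigh both effects.
Se > H: the two effects oppose for this pair; the across-period effect wins (195 vs 73 kJ/mol).
Br > Se: Br lies to the right of Se in period 4, so the across-period effect alone puts Br higher.
Cl > Br: they share group 17; the group trend gives Cl the larger value.
Tabulated electron affinity (kJ/mol): H 73, Cl 349, Se 195, Br 325.
So from lowest to highest: H < Se < Br < Cl.

H < Se < Br < Cl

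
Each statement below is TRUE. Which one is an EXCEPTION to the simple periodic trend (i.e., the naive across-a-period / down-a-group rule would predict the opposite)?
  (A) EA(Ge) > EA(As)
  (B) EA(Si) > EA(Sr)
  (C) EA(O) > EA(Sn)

The general trend: electron affinity increases across a period and decreases down a group.
(A) Ge (period 4, group 14) vs As (period 4, group 15): the stated order contradicts the simple trend.
(B) Si (period 3, group 14) vs Sr (period 5, group 2): the stated order agrees with the simple trend.
(C) O (period 2, group 16) vs Sn (period 5, group 14): the stated order agrees with the simple trend.
The exception is (A): adding an electron to As's half-filled 4p³ is unfavourable, so Ge (4p²) has the more exothermic EA.

(A)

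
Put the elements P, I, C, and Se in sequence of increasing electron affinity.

P < C < Se < I

C is in period 2, group 14; P is in period 3, group 15; Se is in period 4, group 16; I is in period 5, group 17.
EA tends to increase across a period and decrease down a group, though the pattern is less regular than for IE or radius.
A diagonal step moves right (one effect) and down (the opposite effect) at once.
C > P: the two effects oppose for this pair; the down-group effect wins (122 vs 72 kJ/mol).
Se > C: the two effects oppose for this pair; the across-period effect wins (195 vs 122 kJ/mol).
I > Se: period and group pull opposite ways; the across-period shift dominates (295 vs 195 kJ/mol).
Approximate values (kJ/mol): C 122, P 72, Se 195, I 295.
So from lowest to highest: P < C < Se < I.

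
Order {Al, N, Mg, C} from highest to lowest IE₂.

N > C > Al > Mg

Consider each +1 ion: Al⁺ still has 2 valence electrons; N⁺ still has 4 valence electrons; Mg⁺ still has 1 valence electron; C⁺ still has 3 valence electrons.
All are still removing valence electrons, so compare the +1 ions as you would atoms: IE_2 generally rises across a period (higher Z_eff) and falls down a group (larger shell), subject to the usual subshell exceptions.
Valence configurations: Al⁺ [Ne]3s², N⁺ [He]2s²2p², Mg⁺ [Ne]3s¹, C⁺ [He]2s²2p¹.
Tabulated IE_2 (kJ/mol): Al 1817, N 2856, Mg 1451, C 2353.
So the second ionization energies run Mg < Al < C < N.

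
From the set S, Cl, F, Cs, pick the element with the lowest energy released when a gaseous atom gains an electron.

F is in period 2, group 17; S is in period 3, group 16; Cl is in period 3, group 17; Cs is in period 6, group 1.
Atoms with high Z_eff and room in the valence shell (especially the halogens) have the most exothermic electron affinities.
These span different periods and groups, so the two trends combine.
S > Cs: both effects reinforce here, so S is clearly the higher of the two.
F > S: both effects reinforce here, so F is clearly the higher of the two.
Cl > F: this pair runs against the simple trend — see the exception note.
Note the exception: Cl has a higher electron affinity than F, contrary to the simple trend — F's small 2p subshell makes the incoming electron feel strong e⁻–e⁻ repulsion, so Cl actually releases more energy on gaining an electron.
Tabulated electron affinity (kJ/mol): F 328, S 200, Cl 349, Cs 46.
The lowest energy released when a gaseous atom gains an electron among these belongs to Cs.

Cs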